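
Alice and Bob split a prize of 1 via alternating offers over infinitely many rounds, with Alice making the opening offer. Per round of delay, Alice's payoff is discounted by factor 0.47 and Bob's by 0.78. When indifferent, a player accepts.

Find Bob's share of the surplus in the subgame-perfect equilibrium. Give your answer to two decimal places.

When Alice proposes, Bob accepts any offer worth at least 0.78 times what Bob would get by proposing next round; and vice versa.
This gives x = 1 − 0.78y and y = 1 − 0.47x, where x and y are each side's share when it proposes.
Hence (1 − 0.78·0.47)x = 1(1 − 0.78), i.e. 0.6334·x = 0.22.
x ≈ 0.3473; Bob's share is 1 − x ≈ 0.6527.

0.65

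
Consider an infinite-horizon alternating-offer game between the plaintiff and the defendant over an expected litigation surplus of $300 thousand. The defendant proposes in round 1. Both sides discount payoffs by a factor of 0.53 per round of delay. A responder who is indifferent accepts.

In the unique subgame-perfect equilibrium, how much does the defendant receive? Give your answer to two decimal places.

196.08

When the defendant proposes, the plaintiff accepts any offer worth at least 0.53 times what the plaintiff would get by proposing next round; and vice versa.
This gives x = 300 − 0.53y and y = 300 − 0.53x, where x and y are each side's share when it proposes.
Hence (1 − 0.53·0.53)x = 300(1 − 0.53), i.e. 0.7191·x = 141.
x ≈ 196.0784; the plaintiff's share is 300 − x ≈ 103.9216.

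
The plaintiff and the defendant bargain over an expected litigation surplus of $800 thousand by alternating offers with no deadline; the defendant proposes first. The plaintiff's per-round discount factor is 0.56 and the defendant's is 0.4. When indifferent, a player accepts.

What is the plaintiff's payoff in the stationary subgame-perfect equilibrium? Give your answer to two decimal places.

Let x be the defendant's share when the defendant proposes and y be the plaintiff's share when the plaintiff proposes.
The plaintiff accepts iff offered ≥ 0.56·y, so x = 800 − 0.56y. Symmetrically y = 800 − 0.4x.
Substituting: x = 800 − 0.56(800 − 0.4x), giving x(1 − 0.4·0.56) = 800(1 − 0.56).
So x = 800 × 0.44 / 0.776 ≈ 453.6082, and the plaintiff receives 800 − x ≈ 346.3918.

346.39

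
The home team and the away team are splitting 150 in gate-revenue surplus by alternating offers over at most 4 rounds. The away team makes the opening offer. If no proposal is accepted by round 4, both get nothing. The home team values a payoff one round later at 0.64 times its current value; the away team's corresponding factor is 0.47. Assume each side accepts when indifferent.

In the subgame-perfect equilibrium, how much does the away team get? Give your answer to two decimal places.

70.24

Round 4 (the home team proposes): the away team will accept anything ≥ 0, so the home team offers 0 and keeps 150.
Round 3 (the away team proposes): the home team can get 150 next round, worth 0.64 × 150 = 96 now. The away team offers 96 and keeps 150 − 96 = 54.
Round 2 (the home team proposes): the away team can get 54 next round, worth 0.47 × 54 = 25.38 now; the home team offers that and keeps 124.62.
Round 1 (the away team proposes): the home team can get 124.62 next round, worth 0.64 × 124.62 = 79.7568 now. The away team offers 79.7568 and keeps 150 − 79.7568 = 70.2432.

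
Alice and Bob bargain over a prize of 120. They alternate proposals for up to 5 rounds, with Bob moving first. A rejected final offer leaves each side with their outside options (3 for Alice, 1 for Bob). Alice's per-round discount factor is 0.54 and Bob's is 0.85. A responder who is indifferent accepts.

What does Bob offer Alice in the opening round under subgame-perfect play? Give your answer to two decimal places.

14.81

Round 5 (Bob proposes): Alice gets 3 if talks fail, so Bob offers 3 and keeps 117.
Round 4 (Alice proposes): Bob can get 117 next round, worth 0.85 × 117 = 99.45 now. Alice offers 99.45 and keeps 120 − 99.45 = 20.55.
Round 3 (Bob proposes): Alice can get 20.55 next round, worth 0.54 × 20.55 = 11.097 now. Bob offers 11.097 and keeps 120 − 11.097 = 108.903.
Round 2 (Alice proposes): Bob can get 108.903 next round, worth 0.85 × 108.903 = 92.56755 now; Alice offers that and keeps 27.43245.
Round 1 (Bob proposes): Alice can get 27.43245 next round, worth 0.54 × 27.43245 = 14.813523 now; Bob offers that and keeps 105.186477.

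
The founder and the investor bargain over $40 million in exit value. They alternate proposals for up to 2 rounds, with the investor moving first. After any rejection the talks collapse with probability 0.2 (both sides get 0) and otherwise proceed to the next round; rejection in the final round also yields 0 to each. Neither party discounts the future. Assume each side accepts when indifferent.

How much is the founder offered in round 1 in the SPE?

32

By backward induction:
Round 2 (the founder proposes): the investor will accept anything ≥ 0, so the founder offers 0 and keeps 40.
Round 1 (the investor proposes): rejecting gives the founder an expected 0.8 × 40 = 32, so the investor offers 32, keeping 8.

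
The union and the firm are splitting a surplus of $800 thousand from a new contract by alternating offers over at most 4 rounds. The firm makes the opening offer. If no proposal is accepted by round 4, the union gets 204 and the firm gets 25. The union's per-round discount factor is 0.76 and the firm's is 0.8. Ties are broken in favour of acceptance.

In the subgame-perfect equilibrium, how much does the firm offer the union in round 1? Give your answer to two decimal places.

479.71

Round 4 (the union proposes): the firm gets 25 if talks fail, so the union offers 25 and keeps 775.
Round 3 (the firm proposes): the union can get 775 next round, worth 0.76 × 775 = 589 now. The firm offers 589 and keeps 800 − 589 = 211.
Round 2 (the union proposes): the firm can get 211 next round, worth 0.8 × 211 = 168.8 now, so the union offers 168.8, keeping 631.2.
Round 1 (the firm proposes): the union can get 631.2 next round, worth 0.76 × 631.2 = 479.712 now; the firm offers that and keeps 320.288.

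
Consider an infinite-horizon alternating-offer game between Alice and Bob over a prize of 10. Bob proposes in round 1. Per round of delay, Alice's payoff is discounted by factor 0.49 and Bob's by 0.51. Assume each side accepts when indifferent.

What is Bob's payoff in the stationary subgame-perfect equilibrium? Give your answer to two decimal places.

In a stationary SPE each proposer offers the other exactly their discounted continuation value.
If Bob keeps x when proposing and Alice keeps y when proposing, then x = 10 − 0.49y and y = 10 − 0.51x.
Solving: x = 10(1 − 0.49) / (1 − 0.51·0.49) = 5.1 / 0.7501 ≈ 6.7991.
Alice gets 10 − 6.7991 ≈ 3.2009.

6.80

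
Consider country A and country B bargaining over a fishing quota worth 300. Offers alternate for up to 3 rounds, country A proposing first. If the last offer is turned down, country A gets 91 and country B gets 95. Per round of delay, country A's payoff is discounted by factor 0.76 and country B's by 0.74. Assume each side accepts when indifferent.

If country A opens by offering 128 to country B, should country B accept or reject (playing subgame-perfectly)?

Accept

Work out country B's continuation value if the offer is rejected.
Round 3 (country A proposes): country B gets 95 if talks fail, so country A offers 95 and keeps 205.
Round 2 (country B proposes): country A can get 205 next round, worth 0.76 × 205 = 155.8 now. Country B offers 155.8 and keeps 300 − 155.8 = 144.2.
So by rejecting in round 1, country B gets 144.2 next round, worth 0.74 × 144.2 = 106.708 now.
Offer 128 ≥ 106.708, so country B accepts.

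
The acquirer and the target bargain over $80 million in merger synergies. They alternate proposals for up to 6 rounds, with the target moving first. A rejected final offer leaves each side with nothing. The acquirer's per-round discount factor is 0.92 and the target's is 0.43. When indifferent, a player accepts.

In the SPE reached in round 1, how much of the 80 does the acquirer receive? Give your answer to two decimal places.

70.07

Round 6 (the acquirer proposes): rejection yields 0 for the target; the acquirer offers 0 and keeps 80.
Round 5 (the target proposes): the acquirer can get 80 next round, worth 0.92 × 80 = 73.6 now, so the target offers 73.6, keeping 6.4.
Round 4 (the acquirer proposes): the target can get 6.4 next round, worth 0.43 × 6.4 = 2.752 now, so the acquirer offers 2.752, keeping 77.248.
Round 3 (the target proposes): the acquirer can get 77.248 next round, worth 0.92 × 77.248 = 71.06816 now. The target offers 71.06816 and keeps 80 − 71.06816 = 8.93184.
Round 2 (the acquirer proposes): the target can get 8.93184 next round, worth 0.43 × 8.93184 = 3.8406912 now; the acquirer offers that and keeps 76.1593088.
Round 1 (the target proposes): the acquirer can get 76.1593088 next round, worth 0.92 × 76.1593088 = 70.066564096 now, so the target offers 70.066564096, keeping 9.933435904.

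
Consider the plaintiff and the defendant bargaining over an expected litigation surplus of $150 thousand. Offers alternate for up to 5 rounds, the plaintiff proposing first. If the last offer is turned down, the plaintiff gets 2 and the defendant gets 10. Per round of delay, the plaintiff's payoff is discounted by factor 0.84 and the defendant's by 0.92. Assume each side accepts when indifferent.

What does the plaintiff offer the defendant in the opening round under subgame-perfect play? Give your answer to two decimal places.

45.12

Round 5 (the plaintiff proposes): the defendant gets 10 if talks fail, so the plaintiff offers 10 and keeps 140.
Round 4 (the defendant proposes): the plaintiff can get 140 next round, worth 0.84 × 140 = 117.6 now; the defendant offers that and keeps 32.4.
Round 3 (the plaintiff proposes): the defendant can get 32.4 next round, worth 0.92 × 32.4 = 29.808 now, so the plaintiff offers 29.808, keeping 120.192.
Round 2 (the defendant proposes): the plaintiff can get 120.192 next round, worth 0.84 × 120.192 = 100.96128 now, so the defendant offers 100.96128, keeping 49.03872.
Round 1 (the plaintiff proposes): the defendant can get 49.03872 next round, worth 0.92 × 49.03872 = 45.1156224 now; the plaintiff offers that and keeps 104.8843776.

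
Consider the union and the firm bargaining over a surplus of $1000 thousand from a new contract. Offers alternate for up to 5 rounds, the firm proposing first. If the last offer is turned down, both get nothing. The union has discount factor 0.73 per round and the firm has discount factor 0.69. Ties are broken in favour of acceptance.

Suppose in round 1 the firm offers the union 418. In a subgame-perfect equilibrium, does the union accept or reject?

Accept

Round 5 (the firm proposes): rejection yields 0 for the union; the firm offers 0 and keeps 1000.
Round 4 (the union proposes): the firm can get 1000 next round, worth 0.69 × 1000 = 690 now, so the union offers 690, keeping 310.
Round 3 (the firm proposes): the union can get 310 next round, worth 0.73 × 310 = 226.3 now; the firm offers that and keeps 773.7.
Round 2 (the union proposes): the firm can get 773.7 next round, worth 0.69 × 773.7 = 533.853 now, so the union offers 533.853, keeping 466.147.
So by rejecting in round 1, the union gets 466.147 next round, worth 0.73 × 466.147 = 340.28731 now.
Offer 418 ≥ 340.28731, so the union accepts.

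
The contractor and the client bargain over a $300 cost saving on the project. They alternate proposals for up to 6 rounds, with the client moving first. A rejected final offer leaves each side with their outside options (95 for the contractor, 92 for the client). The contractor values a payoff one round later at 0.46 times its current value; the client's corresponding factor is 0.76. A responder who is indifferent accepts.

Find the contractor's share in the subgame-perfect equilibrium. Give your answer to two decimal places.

56.39

Round 6 (the contractor proposes): the client gets 92 if talks fail, so the contractor offers 92 and keeps 208.
Round 5 (the client proposes): the contractor can get 208 next round, worth 0.46 × 208 = 95.68 now. The client offers 95.68 and keeps 300 − 95.68 = 204.32.
Round 4 (the contractor proposes): the client can get 204.32 next round, worth 0.76 × 204.32 = 155.2832 now; the contractor offers that and keeps 144.7168.
Round 3 (the client proposes): the contractor can get 144.7168 next round, worth 0.46 × 144.7168 = 66.569728 now; the client offers that and keeps 233.430272.
Round 2 (the contractor proposes): the client can get 233.430272 next round, worth 0.76 × 233.430272 = 177.40700672 now; the contractor offers that and keeps 122.59299328.
Round 1 (the client proposes): the contractor can get 122.59299328 next round, worth 0.46 × 122.59299328 = 56.3927769088 now, so the client offers 56.3927769088, keeping 243.6072230912.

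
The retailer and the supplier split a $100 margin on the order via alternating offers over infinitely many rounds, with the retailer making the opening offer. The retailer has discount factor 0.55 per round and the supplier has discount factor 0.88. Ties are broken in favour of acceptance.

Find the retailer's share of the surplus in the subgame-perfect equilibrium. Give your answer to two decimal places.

23.26

Let x be the retailer's share when the retailer proposes and y be the supplier's share when the supplier proposes.
The supplier accepts iff offered ≥ 0.88·y, so x = 100 − 0.88y. Symmetrically y = 100 − 0.55x.
Substituting: x = 100 − 0.88(100 − 0.55x), giving x(1 − 0.55·0.88) = 100(1 − 0.88).
So x = 100 × 0.12 / 0.516 ≈ 23.2558, and the supplier receives 100 − x ≈ 76.7442.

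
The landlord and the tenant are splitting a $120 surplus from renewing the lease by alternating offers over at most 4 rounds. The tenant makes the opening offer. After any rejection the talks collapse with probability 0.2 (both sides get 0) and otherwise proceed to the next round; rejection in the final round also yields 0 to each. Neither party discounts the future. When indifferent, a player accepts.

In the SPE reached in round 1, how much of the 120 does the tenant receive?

39.36

By backward induction:
Round 4 (the landlord proposes): the tenant will accept anything ≥ 0, so the landlord offers 0 and keeps 120.
Round 3 (the tenant proposes): rejecting gives the landlord an expected 0.8 × 120 = 96; the tenant offers that and keeps 24.
Round 2 (the landlord proposes): rejecting gives the tenant an expected 0.8 × 24 = 19.2. The landlord offers 19.2 and keeps 120 − 19.2 = 100.8.
Round 1 (the tenant proposes): rejecting gives the landlord an expected 0.8 × 100.8 = 80.64, so the tenant offers 80.64, keeping 39.36.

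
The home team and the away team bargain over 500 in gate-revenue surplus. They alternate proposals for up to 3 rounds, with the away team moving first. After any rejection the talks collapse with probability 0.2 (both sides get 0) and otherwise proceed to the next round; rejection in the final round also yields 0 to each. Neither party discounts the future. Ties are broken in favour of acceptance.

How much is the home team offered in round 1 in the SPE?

80

By backward induction:
Round 3 (the away team proposes): rejection yields 0 for the home team; the away team offers 0 and keeps 500.
Round 2 (the home team proposes): rejecting gives the away team an expected 0.8 × 500 = 400, so the home team offers 400, keeping 100.
Round 1 (the away team proposes): rejecting gives the home team an expected 0.8 × 100 = 80. The away team offers 80 and keeps 500 − 80 = 420.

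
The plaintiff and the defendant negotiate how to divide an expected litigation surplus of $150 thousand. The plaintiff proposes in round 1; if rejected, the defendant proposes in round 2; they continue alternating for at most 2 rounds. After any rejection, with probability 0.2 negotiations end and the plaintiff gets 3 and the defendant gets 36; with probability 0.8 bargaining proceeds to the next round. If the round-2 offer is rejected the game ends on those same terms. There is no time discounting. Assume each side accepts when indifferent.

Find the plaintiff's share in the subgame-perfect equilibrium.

Round 2 (the defendant proposes): the plaintiff gets 3 if talks fail, so the defendant offers 3 and keeps 147.
Round 1 (the plaintiff proposes): rejecting gives the defendant an expected 0.8 × 147 + 0.2 × 36 = 124.8. The plaintiff offers 124.8 and keeps 150 − 124.8 = 25.2.

25.2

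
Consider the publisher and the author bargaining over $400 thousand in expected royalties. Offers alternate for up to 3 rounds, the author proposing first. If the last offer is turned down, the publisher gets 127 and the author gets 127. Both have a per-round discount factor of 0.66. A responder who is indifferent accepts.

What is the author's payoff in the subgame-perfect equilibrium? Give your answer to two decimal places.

Round 3 (the author proposes): the publisher gets 127 if talks fail, so the author offers 127 and keeps 273.
Round 2 (the publisher proposes): the author can get 273 next round, worth 0.66 × 273 = 180.18 now; the publisher offers that and keeps 219.82.
Round 1 (the author proposes): the publisher can get 219.82 next round, worth 0.66 × 219.82 = 145.0812 now. The author offers 145.0812 and keeps 400 − 145.0812 = 254.9188.

254.92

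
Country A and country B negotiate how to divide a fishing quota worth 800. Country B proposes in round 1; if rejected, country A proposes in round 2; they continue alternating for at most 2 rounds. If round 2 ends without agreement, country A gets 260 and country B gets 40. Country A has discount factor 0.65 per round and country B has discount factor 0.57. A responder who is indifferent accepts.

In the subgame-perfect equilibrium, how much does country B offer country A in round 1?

Round 2 (country A proposes): country B gets 40 if talks fail, so country A offers 40 and keeps 760.
Round 1 (country B proposes): country A can get 760 next round, worth 0.65 × 760 = 494 now, so country B offers 494, keeping 306.

494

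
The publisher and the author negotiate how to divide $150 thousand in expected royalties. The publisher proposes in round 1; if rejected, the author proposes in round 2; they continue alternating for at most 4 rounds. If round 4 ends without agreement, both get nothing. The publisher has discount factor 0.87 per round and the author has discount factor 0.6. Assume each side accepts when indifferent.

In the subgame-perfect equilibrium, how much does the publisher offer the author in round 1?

Round 4 (the author proposes): rejection yields 0 for the publisher; the author offers 0 and keeps 150.
Round 3 (the publisher proposes): the author can get 150 next round, worth 0.6 × 150 = 90 now, so the publisher offers 90, keeping 60.
Round 2 (the author proposes): the publisher can get 60 next round, worth 0.87 × 60 = 52.2 now; the author offers that and keeps 97.8.
Round 1 (the publisher proposes): the author can get 97.8 next round, worth 0.6 × 97.8 = 58.68 now; the publisher offers that and keeps 91.32.

58.68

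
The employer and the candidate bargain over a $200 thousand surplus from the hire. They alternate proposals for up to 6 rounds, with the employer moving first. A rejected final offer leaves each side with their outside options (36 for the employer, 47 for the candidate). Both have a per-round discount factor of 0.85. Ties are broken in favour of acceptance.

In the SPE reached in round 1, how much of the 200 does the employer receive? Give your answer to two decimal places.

83.31

By backward induction:
Round 6 (the candidate proposes): the employer gets 36 if talks fail, so the candidate offers 36 and keeps 164.
Round 5 (the employer proposes): the candidate can get 164 next round, worth 0.85 × 164 = 139.4 now; the employer offers that and keeps 60.6.
Round 4 (the candidate proposes): the employer can get 60.6 next round, worth 0.85 × 60.6 = 51.51 now. The candidate offers 51.51 and keeps 200 − 51.51 = 148.49.
Round 3 (the employer proposes): the candidate can get 148.49 next round, worth 0.85 × 148.49 = 126.2165 now. The employer offers 126.2165 and keeps 200 − 126.2165 = 73.7835.
Round 2 (the candidate proposes): the employer can get 73.7835 next round, worth 0.85 × 73.7835 = 62.715975 now. The candidate offers 62.715975 and keeps 200 − 62.715975 = 137.284025.
Round 1 (the employer proposes): the candidate can get 137.284025 next round, worth 0.85 × 137.284025 = 116.69142125 now, so the employer offers 116.69142125, keeping 83.30857875.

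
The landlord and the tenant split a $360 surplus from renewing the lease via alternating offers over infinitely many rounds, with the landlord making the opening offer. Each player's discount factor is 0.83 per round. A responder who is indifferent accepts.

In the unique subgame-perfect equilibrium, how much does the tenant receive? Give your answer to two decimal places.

163.28

In a stationary SPE each proposer offers the other exactly their discounted continuation value.
If the landlord keeps x when proposing and the tenant keeps y when proposing, then x = 360 − 0.83y and y = 360 − 0.83x.
Solving: x = 360(1 − 0.83) / (1 − 0.83·0.83) = 61.2 / 0.3111 ≈ 196.7213.
The tenant gets 360 − 196.7213 ≈ 163.2787.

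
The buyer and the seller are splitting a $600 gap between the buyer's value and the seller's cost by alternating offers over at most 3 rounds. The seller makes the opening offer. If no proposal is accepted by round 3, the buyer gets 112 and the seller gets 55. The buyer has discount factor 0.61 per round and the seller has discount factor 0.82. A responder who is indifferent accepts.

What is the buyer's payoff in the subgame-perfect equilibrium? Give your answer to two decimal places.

Work backward from the last round.
Round 3 (the seller proposes): the buyer gets 112 if talks fail, so the seller offers 112 and keeps 488.
Round 2 (the buyer proposes): the seller can get 488 next round, worth 0.82 × 488 = 400.16 now, so the buyer offers 400.16, keeping 199.84.
Round 1 (the seller proposes): the buyer can get 199.84 next round, worth 0.61 × 199.84 = 121.9024 now, so the seller offers 121.9024, keeping 478.0976.

121.90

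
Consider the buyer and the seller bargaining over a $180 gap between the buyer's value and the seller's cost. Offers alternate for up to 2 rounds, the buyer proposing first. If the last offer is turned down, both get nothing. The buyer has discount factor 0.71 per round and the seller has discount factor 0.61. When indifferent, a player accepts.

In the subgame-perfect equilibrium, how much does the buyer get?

70.2

Round 2 (the seller proposes): rejection yields 0 for the buyer; the seller offers 0 and keeps 180.
Round 1 (the buyer proposes): the seller can get 180 next round, worth 0.61 × 180 = 109.8 now. The buyer offers 109.8 and keeps 180 − 109.8 = 70.2.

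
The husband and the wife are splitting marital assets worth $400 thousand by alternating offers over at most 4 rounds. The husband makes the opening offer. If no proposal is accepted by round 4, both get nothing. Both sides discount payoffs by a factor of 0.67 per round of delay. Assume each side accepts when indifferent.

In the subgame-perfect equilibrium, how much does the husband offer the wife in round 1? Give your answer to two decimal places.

Round 4 (the wife proposes): rejection yields 0 for the husband; the wife offers 0 and keeps 400.
Round 3 (the husband proposes): the wife can get 400 next round, worth 0.67 × 400 = 268 now, so the husband offers 268, keeping 132.
Round 2 (the wife proposes): the husband can get 132 next round, worth 0.67 × 132 = 88.44 now; the wife offers that and keeps 311.56.
Round 1 (the husband proposes): the wife can get 311.56 next round, worth 0.67 × 311.56 = 208.7452 now. The husband offers 208.7452 and keeps 400 − 208.7452 = 191.2548.

208.75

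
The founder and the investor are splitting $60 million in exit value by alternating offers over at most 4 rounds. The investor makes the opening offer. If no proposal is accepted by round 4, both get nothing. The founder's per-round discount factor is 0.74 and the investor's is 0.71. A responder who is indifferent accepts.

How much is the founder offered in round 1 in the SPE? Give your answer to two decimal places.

Round 4 (the founder proposes): the investor will accept anything ≥ 0, so the founder offers 0 and keeps 60.
Round 3 (the investor proposes): the founder can get 60 next round, worth 0.74 × 60 = 44.4 now; the investor offers that and keeps 15.6.
Round 2 (the founder proposes): the investor can get 15.6 next round, worth 0.71 × 15.6 = 11.076 now. The founder offers 11.076 and keeps 60 − 11.076 = 48.924.
Round 1 (the investor proposes): the founder can get 48.924 next round, worth 0.74 × 48.924 = 36.20376 now. The investor offers 36.20376 and keeps 60 − 36.20376 = 23.79624.

36.20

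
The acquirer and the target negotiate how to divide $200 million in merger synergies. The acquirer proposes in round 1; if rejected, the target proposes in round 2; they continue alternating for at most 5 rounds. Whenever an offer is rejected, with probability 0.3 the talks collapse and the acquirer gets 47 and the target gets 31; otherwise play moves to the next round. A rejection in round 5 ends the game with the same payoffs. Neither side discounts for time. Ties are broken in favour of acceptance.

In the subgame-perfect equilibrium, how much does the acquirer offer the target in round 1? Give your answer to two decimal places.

69.17

By backward induction:
Round 5 (the acquirer proposes): the target gets 31 if talks fail, so the acquirer offers 31 and keeps 169.
Round 4 (the target proposes): rejecting gives the acquirer an expected 0.7 × 169 + 0.3 × 47 = 132.4, so the target offers 132.4, keeping 67.6.
Round 3 (the acquirer proposes): rejecting gives the target an expected 0.7 × 67.6 + 0.3 × 31 = 56.62, so the acquirer offers 56.62, keeping 143.38.
Round 2 (the target proposes): rejecting gives the acquirer an expected 0.7 × 143.38 + 0.3 × 47 = 114.466; the target offers that and keeps 85.534.
Round 1 (the acquirer proposes): rejecting gives the target an expected 0.7 × 85.534 + 0.3 × 31 = 69.1738; the acquirer offers that and keeps 130.8262.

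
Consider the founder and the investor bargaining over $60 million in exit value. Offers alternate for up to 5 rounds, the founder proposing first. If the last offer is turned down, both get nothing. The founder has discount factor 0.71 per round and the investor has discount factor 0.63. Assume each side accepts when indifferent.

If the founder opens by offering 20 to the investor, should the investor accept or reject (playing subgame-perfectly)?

Accept

Round 5 (the founder proposes): rejection yields 0 for the investor; the founder offers 0 and keeps 60.
Round 4 (the investor proposes): the founder can get 60 next round, worth 0.71 × 60 = 42.6 now. The investor offers 42.6 and keeps 60 − 42.6 = 17.4.
Round 3 (the founder proposes): the investor can get 17.4 next round, worth 0.63 × 17.4 = 10.962 now, so the founder offers 10.962, keeping 49.038.
Round 2 (the investor proposes): the founder can get 49.038 next round, worth 0.71 × 49.038 = 34.81698 now; the investor offers that and keeps 25.18302.
So by rejecting in round 1, the investor gets 25.18302 next round, worth 0.63 × 25.18302 = 15.8653026 now.
Offer 20 ≥ 15.8653026, so the investor accepts.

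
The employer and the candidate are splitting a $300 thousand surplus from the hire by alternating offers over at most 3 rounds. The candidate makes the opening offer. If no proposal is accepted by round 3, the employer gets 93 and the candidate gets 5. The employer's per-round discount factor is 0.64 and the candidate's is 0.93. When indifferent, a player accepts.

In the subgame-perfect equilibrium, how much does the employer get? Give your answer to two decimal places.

By backward induction:
Round 3 (the candidate proposes): the employer gets 93 if talks fail, so the candidate offers 93 and keeps 207.
Round 2 (the employer proposes): the candidate can get 207 next round, worth 0.93 × 207 = 192.51 now. The employer offers 192.51 and keeps 300 − 192.51 = 107.49.
Round 1 (the candidate proposes): the employer can get 107.49 next round, worth 0.64 × 107.49 = 68.7936 now, so the candidate offers 68.7936, keeping 231.2064.

68.79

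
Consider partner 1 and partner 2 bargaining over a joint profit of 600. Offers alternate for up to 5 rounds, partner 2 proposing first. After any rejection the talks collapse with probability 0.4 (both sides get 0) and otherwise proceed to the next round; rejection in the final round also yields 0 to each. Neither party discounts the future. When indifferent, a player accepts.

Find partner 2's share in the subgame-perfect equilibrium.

Round 5 (partner 2 proposes): rejection yields 0 for partner 1; partner 2 offers 0 and keeps 600.
Round 4 (partner 1 proposes): rejecting gives partner 2 an expected 0.6 × 600 = 360, so partner 1 offers 360, keeping 240.
Round 3 (partner 2 proposes): rejecting gives partner 1 an expected 0.6 × 240 = 144. Partner 2 offers 144 and keeps 600 − 144 = 456.
Round 2 (partner 1 proposes): rejecting gives partner 2 an expected 0.6 × 456 = 273.6, so partner 1 offers 273.6, keeping 326.4.
Round 1 (partner 2 proposes): rejecting gives partner 1 an expected 0.6 × 326.4 = 195.84, so partner 2 offers 195.84, keeping 404.16.

404.16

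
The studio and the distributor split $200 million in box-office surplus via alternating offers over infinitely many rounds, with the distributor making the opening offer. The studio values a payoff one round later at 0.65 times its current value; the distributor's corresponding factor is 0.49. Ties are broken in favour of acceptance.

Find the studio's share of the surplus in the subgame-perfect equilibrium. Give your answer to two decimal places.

Let x be the distributor's share when the distributor proposes and y be the studio's share when the studio proposes.
The studio accepts iff offered ≥ 0.65·y, so x = 200 − 0.65y. Symmetrically y = 200 − 0.49x.
Substituting: x = 200 − 0.65(200 − 0.49x), giving x(1 − 0.49·0.65) = 200(1 − 0.65).
So x = 200 × 0.35 / 0.6815 ≈ 102.7146, and the studio receives 200 − x ≈ 97.2854.

97.29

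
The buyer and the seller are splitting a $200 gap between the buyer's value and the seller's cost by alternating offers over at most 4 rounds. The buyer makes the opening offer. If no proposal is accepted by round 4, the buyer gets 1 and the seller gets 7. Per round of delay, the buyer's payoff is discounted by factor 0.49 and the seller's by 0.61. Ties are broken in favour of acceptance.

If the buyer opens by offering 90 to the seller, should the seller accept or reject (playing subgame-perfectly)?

Work out the seller's continuation value if the offer is rejected.
Round 4 (the seller proposes): the buyer gets 1 if talks fail, so the seller offers 1 and keeps 199.
Round 3 (the buyer proposes): the seller can get 199 next round, worth 0.61 × 199 = 121.39 now; the buyer offers that and keeps 78.61.
Round 2 (the seller proposes): the buyer can get 78.61 next round, worth 0.49 × 78.61 = 38.5189 now. The seller offers 38.5189 and keeps 200 − 38.5189 = 161.4811.
So by rejecting in round 1, the seller gets 161.4811 next round, worth 0.61 × 161.4811 = 98.503471 now.
Offer 90 < 98.503471, so the seller rejects.

Reject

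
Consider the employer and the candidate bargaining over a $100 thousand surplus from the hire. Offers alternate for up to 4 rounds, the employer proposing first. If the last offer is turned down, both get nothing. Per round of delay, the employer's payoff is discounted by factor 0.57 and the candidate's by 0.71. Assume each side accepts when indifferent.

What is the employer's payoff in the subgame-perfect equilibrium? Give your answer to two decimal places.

40.74

Round 4 (the candidate proposes): rejection yields 0 for the employer; the candidate offers 0 and keeps 100.
Round 3 (the employer proposes): the candidate can get 100 next round, worth 0.71 × 100 = 71 now. The employer offers 71 and keeps 100 − 71 = 29.
Round 2 (the candidate proposes): the employer can get 29 next round, worth 0.57 × 29 = 16.53 now; the candidate offers that and keeps 83.47.
Round 1 (the employer proposes): the candidate can get 83.47 next round, worth 0.71 × 83.47 = 59.2637 now, so the employer offers 59.2637, keeping 40.7363.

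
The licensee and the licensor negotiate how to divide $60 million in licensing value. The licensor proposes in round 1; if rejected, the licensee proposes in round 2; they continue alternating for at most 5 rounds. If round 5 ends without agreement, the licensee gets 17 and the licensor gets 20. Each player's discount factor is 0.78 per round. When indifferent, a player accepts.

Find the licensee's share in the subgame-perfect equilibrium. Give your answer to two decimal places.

Round 5 (the licensor proposes): the licensee gets 17 if talks fail, so the licensor offers 17 and keeps 43.
Round 4 (the licensee proposes): the licensor can get 43 next round, worth 0.78 × 43 = 33.54 now. The licensee offers 33.54 and keeps 60 − 33.54 = 26.46.
Round 3 (the licensor proposes): the licensee can get 26.46 next round, worth 0.78 × 26.46 = 20.6388 now; the licensor offers that and keeps 39.3612.
Round 2 (the licensee proposes): the licensor can get 39.3612 next round, worth 0.78 × 39.3612 = 30.701736 now, so the licensee offers 30.701736, keeping 29.298264.
Round 1 (the licensor proposes): the licensee can get 29.298264 next round, worth 0.78 × 29.298264 = 22.85264592 now. The licensor offers 22.85264592 and keeps 60 − 22.85264592 = 37.14735408.

22.85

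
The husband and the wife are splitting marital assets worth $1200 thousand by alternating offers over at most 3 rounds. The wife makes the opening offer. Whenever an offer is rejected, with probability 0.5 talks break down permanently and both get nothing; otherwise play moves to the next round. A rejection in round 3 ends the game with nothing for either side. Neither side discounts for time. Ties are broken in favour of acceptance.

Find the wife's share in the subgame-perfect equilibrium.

Round 3 (the wife proposes): the husband will accept anything ≥ 0, so the wife offers 0 and keeps 1200.
Round 2 (the husband proposes): rejecting gives the wife an expected 0.5 × 1200 = 600, so the husband offers 600, keeping 600.
Round 1 (the wife proposes): rejecting gives the husband an expected 0.5 × 600 = 300; the wife offers that and keeps 900.

900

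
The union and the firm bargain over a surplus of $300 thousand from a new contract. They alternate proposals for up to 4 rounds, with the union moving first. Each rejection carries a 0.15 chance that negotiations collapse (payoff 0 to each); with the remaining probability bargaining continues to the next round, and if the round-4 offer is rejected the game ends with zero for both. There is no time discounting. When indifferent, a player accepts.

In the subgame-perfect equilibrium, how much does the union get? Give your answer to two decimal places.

77.51

Round 4 (the firm proposes): the union will accept anything ≥ 0, so the firm offers 0 and keeps 300.
Round 3 (the union proposes): rejecting gives the firm an expected 0.85 × 300 = 255, so the union offers 255, keeping 45.
Round 2 (the firm proposes): rejecting gives the union an expected 0.85 × 45 = 38.25. The firm offers 38.25 and keeps 300 − 38.25 = 261.75.
Round 1 (the union proposes): rejecting gives the firm an expected 0.85 × 261.75 = 222.4875. The union offers 222.4875 and keeps 300 − 222.4875 = 77.5125.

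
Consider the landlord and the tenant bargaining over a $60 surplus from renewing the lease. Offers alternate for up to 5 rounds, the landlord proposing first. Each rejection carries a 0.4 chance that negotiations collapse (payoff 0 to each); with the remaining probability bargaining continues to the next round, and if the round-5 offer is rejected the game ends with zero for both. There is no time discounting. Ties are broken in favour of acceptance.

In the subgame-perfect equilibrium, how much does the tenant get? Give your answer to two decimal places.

19.58

Round 5 (the landlord proposes): the tenant will accept anything ≥ 0, so the landlord offers 0 and keeps 60.
Round 4 (the tenant proposes): rejecting gives the landlord an expected 0.6 × 60 = 36, so the tenant offers 36, keeping 24.
Round 3 (the landlord proposes): rejecting gives the tenant an expected 0.6 × 24 = 14.4; the landlord offers that and keeps 45.6.
Round 2 (the tenant proposes): rejecting gives the landlord an expected 0.6 × 45.6 = 27.36; the tenant offers that and keeps 32.64.
Round 1 (the landlord proposes): rejecting gives the tenant an expected 0.6 × 32.64 = 19.584; the landlord offers that and keeps 40.416.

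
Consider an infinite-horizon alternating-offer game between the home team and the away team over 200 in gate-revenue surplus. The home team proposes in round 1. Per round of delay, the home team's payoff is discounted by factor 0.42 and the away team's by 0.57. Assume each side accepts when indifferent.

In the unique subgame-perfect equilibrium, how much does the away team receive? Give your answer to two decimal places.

In a stationary SPE each proposer offers the other exactly their discounted continuation value.
If the home team keeps x when proposing and the away team keeps y when proposing, then x = 200 − 0.57y and y = 200 − 0.42x.
Solving: x = 200(1 − 0.57) / (1 − 0.42·0.57) = 86 / 0.7606 ≈ 113.0686.
The away team gets 200 − 113.0686 ≈ 86.9314.

86.93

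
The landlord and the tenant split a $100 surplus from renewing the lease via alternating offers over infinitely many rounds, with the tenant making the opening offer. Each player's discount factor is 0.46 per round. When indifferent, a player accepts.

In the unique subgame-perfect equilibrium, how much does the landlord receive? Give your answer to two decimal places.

31.51

Let x be the tenant's share when the tenant proposes and y be the landlord's share when the landlord proposes.
The landlord accepts iff offered ≥ 0.46·y, so x = 100 − 0.46y. Symmetrically y = 100 − 0.46x.
Substituting: x = 100 − 0.46(100 − 0.46x), giving x(1 − 0.46·0.46) = 100(1 − 0.46).
So x = 100 × 0.54 / 0.7884 ≈ 68.4932, and the landlord receives 100 − x ≈ 31.5068.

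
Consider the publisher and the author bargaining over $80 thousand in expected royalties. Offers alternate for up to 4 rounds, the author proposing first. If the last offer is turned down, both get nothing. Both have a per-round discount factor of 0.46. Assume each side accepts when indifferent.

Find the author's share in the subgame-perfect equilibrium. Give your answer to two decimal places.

Round 4 (the publisher proposes): rejection yields 0 for the author; the publisher offers 0 and keeps 80.
Round 3 (the author proposes): the publisher can get 80 next round, worth 0.46 × 80 = 36.8 now; the author offers that and keeps 43.2.
Round 2 (the publisher proposes): the author can get 43.2 next round, worth 0.46 × 43.2 = 19.872 now, so the publisher offers 19.872, keeping 60.128.
Round 1 (the author proposes): the publisher can get 60.128 next round, worth 0.46 × 60.128 = 27.65888 now. The author offers 27.65888 and keeps 80 − 27.65888 = 52.34112.

52.34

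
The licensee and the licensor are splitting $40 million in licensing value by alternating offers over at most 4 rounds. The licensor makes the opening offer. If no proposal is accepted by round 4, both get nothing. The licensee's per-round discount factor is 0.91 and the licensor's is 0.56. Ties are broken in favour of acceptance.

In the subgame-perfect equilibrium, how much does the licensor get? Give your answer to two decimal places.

Round 4 (the licensee proposes): the licensor will accept anything ≥ 0, so the licensee offers 0 and keeps 40.
Round 3 (the licensor proposes): the licensee can get 40 next round, worth 0.91 × 40 = 36.4 now, so the licensor offers 36.4, keeping 3.6.
Round 2 (the licensee proposes): the licensor can get 3.6 next round, worth 0.56 × 3.6 = 2.016 now. The licensee offers 2.016 and keeps 40 − 2.016 = 37.984.
Round 1 (the licensor proposes): the licensee can get 37.984 next round, worth 0.91 × 37.984 = 34.56544 now, so the licensor offers 34.56544, keeping 5.43456.

5.43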